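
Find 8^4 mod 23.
8^{4} = 4096 ≡ 2 mod 23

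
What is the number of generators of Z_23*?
Number of primitive roots mod 23 = φ(p-1) = φ(22) = 10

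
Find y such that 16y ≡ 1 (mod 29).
Since 29 is prime, by Fermat 16^(-1) ≡ 16^{27} ≡ 20 (mod 29). Verify: 16 × 20 = 320 ≡ 1 (mod 29)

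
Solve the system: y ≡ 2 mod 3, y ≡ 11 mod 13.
M = 3 × 13 = 39. M₁ = 13, y₁ ≡ 1 mod 3. M₂ = 3, y₂ ≡ 9 mod 13. y = 2×13×1 + 11×3×9 ≡ 11 mod 39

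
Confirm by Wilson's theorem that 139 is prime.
(138)! mod 139 = 138. Since this equals -1 mod 139, Wilson confirms 139 is prime.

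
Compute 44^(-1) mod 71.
Since 71 is prime, by Fermat 44^(-1) ≡ 44^{69} ≡ 21 mod 71. Verify: 44 × 21 = 924 ≡ 1 mod 71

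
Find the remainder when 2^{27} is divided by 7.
By Fermat: 2^{6} ≡ 1 mod 7. 27 = 4×6 + 3. So 2^{27} ≡ 2^{3} ≡ 1 mod 7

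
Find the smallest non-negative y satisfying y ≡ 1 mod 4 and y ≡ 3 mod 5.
M = 4 × 5 = 20. M₁ = 5, y₁ ≡ 1 mod 4. M₂ = 4, y₂ ≡ 4 mod 5. y = 1×5×1 + 3×4×4 ≡ 13 mod 20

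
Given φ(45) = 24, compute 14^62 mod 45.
By Euler: 14^{24} ≡ 1 mod 45 since gcd(14, 45) = 1. 62 = 2×24 + 14. So 14^{62} ≡ 14^{14} ≡ 16 mod 45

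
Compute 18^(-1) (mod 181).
Since 181 is prime, by Fermat 18^(-1) ≡ 18^{179} ≡ 171 (mod 181). Verify: 18 × 171 = 3078 ≡ 1 (mod 181)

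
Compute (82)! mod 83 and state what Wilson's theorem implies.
(82)! mod 83 = 82. Since this equals -1 mod 83, Wilson confirms 83 is prime.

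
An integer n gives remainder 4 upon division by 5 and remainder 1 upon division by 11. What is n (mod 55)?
M = 5 × 11 = 55. M₁ = 11, y₁ ≡ 1 (mod 5). M₂ = 5, y₂ ≡ 9 (mod 11). n = 4×11×1 + 1×5×9 ≡ 34 (mod 55)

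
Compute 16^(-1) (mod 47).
Since 47 is prime, by Fermat 16^(-1) ≡ 16^{45} ≡ 3 (mod 47). Verify: 16 × 3 = 48 ≡ 1 (mod 47)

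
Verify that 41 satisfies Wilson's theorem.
(40)! mod 41 = 40. Since this equals -1 (mod 41), Wilson confirms 41 is prime.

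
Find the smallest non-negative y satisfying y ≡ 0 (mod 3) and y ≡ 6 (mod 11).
M = 3 × 11 = 33. M₁ = 11, y₁ ≡ 2 (mod 3). M₂ = 3, y₂ ≡ 4 (mod 11). y = 0×11×2 + 6×3×4 ≡ 6 (mod 33)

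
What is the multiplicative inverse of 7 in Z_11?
Since 11 is prime, by Fermat 7^(-1) ≡ 7^{9} ≡ 8 (mod 11). Verify: 7 × 8 = 56 ≡ 1 (mod 11)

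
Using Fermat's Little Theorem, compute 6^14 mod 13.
By Fermat: 6^{12} ≡ 1 mod 13. So 6^{14} = 6^{12} · 6^{2} ≡ 6^{2} ≡ 10 mod 13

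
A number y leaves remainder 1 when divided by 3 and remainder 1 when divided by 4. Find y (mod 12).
M = 3 × 4 = 12. M₁ = 4, y₁ ≡ 1 (mod 3). M₂ = 3, y₂ ≡ 3 (mod 4). y = 1×4×1 + 1×3×3 ≡ 1 (mod 12)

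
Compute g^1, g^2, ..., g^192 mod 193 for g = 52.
52^1, 52^2, ..., 52^{192} mod 193: [52, 2, 104, 4, 15, 8, 30, 16, 60, 32, 120, 64, 47, 128, 94, 63, 188, 126, 183, 59, 173, 118, 153, 43, 113, 86, 33, 172, 66, 151, 132, 109, 71, 25, 142, 50, 91, 100, 182, 7, 171, 14, 149, 28, 105, 56, 17, 112, 34, 31, 68, 62, 136, 124, 79, 55, 158, 110, 123, 27, 53, 54, 106, 108, 19, 23, 38, 46, 76, 92, 152, 184, 111, 175, 29, 157, 58, 121, 116, 49, 39, 98, 78, 3, 156, 6, 119, 12, 45, 24, 90, 48, 180, 96, 167, 192, 141, 191, 89, 189, 178, 185, 163, 177, 133, 161, 73, 129, 146, 65, 99, 130, 5, 67, 10, 134, 20, 75, 40, 150, 80, 107, 160, 21, 127, 42, 61, 84, 122, 168, 51, 143, 102, 93, 11, 186, 22, 179, 44, 165, 88, 137, 176, 81, 159, 162, 125, 131, 57, 69, 114, 138, 35, 83, 70, 166, 140, 139, 87, 85, 174, 170, 155, 147, 117, 101, 41, 9, 82, 18, 164, 36, 135, 72, 77, 144, 154, 95, 115, 190, 37, 187, 74, 181, 148, 169, 103, 145, 13, 97, 26, 1]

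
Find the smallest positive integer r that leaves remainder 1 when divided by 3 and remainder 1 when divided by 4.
M = 3 × 4 = 12. M₁ = 4, y₁ ≡ 1 (mod 3). M₂ = 3, y₂ ≡ 3 (mod 4). r = 1×4×1 + 1×3×3 ≡ 1 (mod 12)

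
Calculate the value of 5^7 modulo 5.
By repeated squaring (mod 5): 5^{1}≡0, 5^{2}≡0, 5^{4}≡0. Then 5^{7} = 5^{4+2+1} ≡ 0 × 0 × 0 ≡ 0 (mod 5)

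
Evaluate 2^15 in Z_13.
Using Fermat: 2^{12} ≡ 1 mod 13. 15 ≡ 3 mod 12. So 2^{15} ≡ 2^{3} ≡ 8 mod 13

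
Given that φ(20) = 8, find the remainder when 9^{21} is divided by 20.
By Euler: 9^{8} ≡ 1 (mod 20) since gcd(9, 20) = 1. 21 = 2×8 + 5. So 9^{21} ≡ 9^{5} ≡ 9 (mod 20)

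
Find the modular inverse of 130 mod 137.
Since 137 is prime, by Fermat 130^(-1) ≡ 130^{135} ≡ 39 mod 137. Verify: 130 × 39 = 5070 ≡ 1 mod 137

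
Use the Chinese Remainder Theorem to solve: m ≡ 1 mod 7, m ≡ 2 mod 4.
M = 7 × 4 = 28. M₁ = 4, y₁ ≡ 2 mod 7. M₂ = 7, y₂ ≡ 3 mod 4. m = 1×4×2 + 2×7×3 ≡ 22 mod 28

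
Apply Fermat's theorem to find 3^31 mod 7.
By Fermat: 3^{6} ≡ 1 mod 7. 31 = 5×6 + 1. So 3^{31} ≡ 3^{1} ≡ 3 mod 7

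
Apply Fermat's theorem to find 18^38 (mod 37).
By Fermat: 18^{36} ≡ 1 (mod 37). So 18^{38} = 18^{36} · 18^{2} ≡ 18^{2} ≡ 28 (mod 37)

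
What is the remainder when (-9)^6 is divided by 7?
Using Fermat: (-9)^{6} ≡ 1 (mod 7). 6 ≡ 0 (mod 6). So (-9)^{6} ≡ (-9)^{0} ≡ 1 (mod 7)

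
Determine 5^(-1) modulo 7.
Since 7 is prime, by Fermat 5^(-1) ≡ 5^{5} ≡ 3 mod 7. Verify: 5 × 3 = 15 ≡ 1 mod 7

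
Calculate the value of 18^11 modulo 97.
By repeated squaring (mod 97): 18^{1}≡18, 18^{2}≡33, 18^{4}≡22, 18^{8}≡96. Then 18^{11} = 18^{8+2+1} ≡ 96 × 33 × 18 ≡ 85 (mod 97)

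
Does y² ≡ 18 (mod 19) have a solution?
By Euler's criterion: 18^{9} ≡ 18 (mod 19). Since this equals -1 (≡ 18), 18 is not a QR.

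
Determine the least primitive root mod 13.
g = 2. For each prime q|12: 2^{6}≡12, 2^{4}≡3, none ≡ 1, so ord_13(2) = 12 and 2 is a primitive root.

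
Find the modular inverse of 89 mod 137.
Since 137 is prime, by Fermat 89^(-1) ≡ 89^{135} ≡ 117 (mod 137). Verify: 89 × 117 = 10413 ≡ 1 (mod 137)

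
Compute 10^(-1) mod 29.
Since 29 is prime, by Fermat 10^(-1) ≡ 10^{27} ≡ 3 mod 29. Verify: 10 × 3 = 30 ≡ 1 mod 29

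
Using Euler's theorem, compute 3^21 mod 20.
By Euler: 3^{8} ≡ 1 (mod 20) since gcd(3, 20) = 1. 21 = 2×8 + 5. So 3^{21} ≡ 3^{5} ≡ 3 (mod 20)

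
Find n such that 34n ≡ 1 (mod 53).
Since 53 is prime, by Fermat 34^(-1) ≡ 34^{51} ≡ 39 (mod 53). Verify: 34 × 39 = 1326 ≡ 1 (mod 53)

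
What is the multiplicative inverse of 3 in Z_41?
Since 41 is prime, by Fermat 3^(-1) ≡ 3^{39} ≡ 14 mod 41. Verify: 3 × 14 = 42 ≡ 1 mod 41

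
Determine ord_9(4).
Powers of 4 mod 9: 4^1≡4, 4^2≡7, 4^3≡1. ord_9(4) = 3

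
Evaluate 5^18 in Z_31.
By repeated squaring mod 31: 5^{1}≡5, 5^{2}≡25, 5^{4}≡5, 5^{8}≡25, 5^{16}≡5. Then 5^{18} = 5^{16+2} ≡ 5 × 25 ≡ 1 mod 31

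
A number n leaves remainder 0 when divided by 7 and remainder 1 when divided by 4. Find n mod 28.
M = 7 × 4 = 28. M₁ = 4, y₁ ≡ 2 mod 7. M₂ = 7, y₂ ≡ 3 mod 4. n = 0×4×2 + 1×7×3 ≡ 21 mod 28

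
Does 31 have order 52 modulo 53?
ord_53(31) divides 52. For each prime q|52: 31^{26}≡52, 31^{4}≡49, none ≡ 1. So 31 has order 52 and is a primitive root mod 53.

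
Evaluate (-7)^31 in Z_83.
By repeated squaring (mod 83): (-7)^{1}≡76, (-7)^{2}≡49, (-7)^{4}≡77, (-7)^{8}≡36, (-7)^{16}≡51. Then (-7)^{31} = (-7)^{16+8+4+2+1} ≡ 51 × 36 × 77 × 49 × 76 ≡ 79 (mod 83)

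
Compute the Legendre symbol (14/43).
(14/43) = 14^{21} mod 43 = 1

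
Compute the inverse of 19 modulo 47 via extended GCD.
Extended GCD: 19(5) + 47(-2) = 1. So 19^(-1) ≡ 5 mod 47. Verify: 19 × 5 = 95 ≡ 1 mod 47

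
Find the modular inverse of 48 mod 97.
Since 97 is prime, by Fermat 48^(-1) ≡ 48^{95} ≡ 95 (mod 97). Verify: 48 × 95 = 4560 ≡ 1 (mod 97)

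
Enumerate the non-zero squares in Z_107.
Quadratic residues modulo 107: {1, 3, 4, 9, 10, 11, 12, 13, 14, 16, 19, 23, 25, 27, 29, 30, 33, 34, 35, 36, 37, 39, 40, 41, 42, 44, 47, 48, 49, 52, 53, 56, 57, 61, 62, 64, 69, 75, 76, 79, 81, 83, 85, 86, 87, 89, 90, 92, 99, 100, 101, 102, 105}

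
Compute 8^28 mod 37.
By repeated squaring mod 37: 8^{1}≡8, 8^{2}≡27, 8^{4}≡26, 8^{8}≡10, 8^{16}≡26. Then 8^{28} = 8^{16+8+4} ≡ 26 × 10 × 26 ≡ 26 mod 37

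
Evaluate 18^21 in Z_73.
By repeated squaring (mod 73): 18^{1}≡18, 18^{2}≡32, 18^{4}≡2, 18^{8}≡4, 18^{16}≡16. Then 18^{21} = 18^{16+4+1} ≡ 16 × 2 × 18 ≡ 65 (mod 73)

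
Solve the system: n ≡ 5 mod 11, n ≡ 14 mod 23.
M = 11 × 23 = 253. M₁ = 23, y₁ ≡ 1 mod 11. M₂ = 11, y₂ ≡ 21 mod 23. n = 5×23×1 + 14×11×21 ≡ 60 mod 253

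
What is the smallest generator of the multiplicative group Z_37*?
g = 2. For each prime q|36: 2^{18}≡36, 2^{12}≡26, none ≡ 1, so ord_37(2) = 36 and 2 is a primitive root.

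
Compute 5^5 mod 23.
By repeated squaring mod 23: 5^{1}≡5, 5^{2}≡2, 5^{4}≡4. Then 5^{5} = 5^{4+1} ≡ 4 × 5 ≡ 20 mod 23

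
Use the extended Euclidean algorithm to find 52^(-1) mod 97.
Extended GCD: 52(28) + 97(-15) = 1. So 52^(-1) ≡ 28 (mod 97). Verify: 52 × 28 = 1456 ≡ 1 (mod 97)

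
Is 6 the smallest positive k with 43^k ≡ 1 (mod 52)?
Powers of 43 mod 52: 43^1≡43, 43^2≡29, 43^3≡51, 43^4≡9, 43^5≡23, 43^6≡1. First k with 43^k≡1 is k=6. Yes, ord_52(43) = 6.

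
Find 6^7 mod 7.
Using Fermat: 6^{6} ≡ 1 mod 7. 7 ≡ 1 mod 6. So 6^{7} ≡ 6^{1} ≡ 6 mod 7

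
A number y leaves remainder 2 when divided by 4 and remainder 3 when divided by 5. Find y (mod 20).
M = 4 × 5 = 20. M₁ = 5, y₁ ≡ 1 (mod 4). M₂ = 4, y₂ ≡ 4 (mod 5). y = 2×5×1 + 3×4×4 ≡ 18 (mod 20)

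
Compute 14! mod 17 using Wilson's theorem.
(16)! = (14)! × (15) × (16) ≡ -1 mod 17. So (14)! ≡ -1 × [(16)(15)]^(-1) ≡ 8 mod 17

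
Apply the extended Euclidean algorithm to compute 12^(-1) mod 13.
Extended GCD: 12(-1) + 13(1) = 1. So 12^(-1) ≡ -1 ≡ 12 mod 13. Verify: 12 × 12 = 144 ≡ 1 mod 13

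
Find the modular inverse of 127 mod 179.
Since 179 is prime, by Fermat 127^(-1) ≡ 127^{177} ≡ 148 (mod 179). Verify: 127 × 148 = 18796 ≡ 1 (mod 179)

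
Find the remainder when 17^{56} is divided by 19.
By Fermat: 17^{18} ≡ 1 (mod 19). 56 = 3×18 + 2. So 17^{56} ≡ 17^{2} ≡ 4 (mod 19)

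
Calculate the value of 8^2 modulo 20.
8^{2} = 64 ≡ 4 (mod 20)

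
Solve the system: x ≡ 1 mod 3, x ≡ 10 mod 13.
M = 3 × 13 = 39. M₁ = 13, y₁ ≡ 1 mod 3. M₂ = 3, y₂ ≡ 9 mod 13. x = 1×13×1 + 10×3×9 ≡ 10 mod 39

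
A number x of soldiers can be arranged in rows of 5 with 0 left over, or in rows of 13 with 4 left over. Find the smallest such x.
M = 5 × 13 = 65. M₁ = 13, y₁ ≡ 2 (mod 5). M₂ = 5, y₂ ≡ 8 (mod 13). x = 0×13×2 + 4×5×8 ≡ 30 (mod 65)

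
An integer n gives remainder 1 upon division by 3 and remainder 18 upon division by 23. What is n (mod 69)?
M = 3 × 23 = 69. M₁ = 23, y₁ ≡ 2 (mod 3). M₂ = 3, y₂ ≡ 8 (mod 23). n = 1×23×2 + 18×3×8 ≡ 64 (mod 69)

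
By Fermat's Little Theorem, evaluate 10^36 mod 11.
By Fermat: 10^{10} ≡ 1 mod 11. 36 = 3×10 + 6. So 10^{36} ≡ 10^{6} ≡ 1 mod 11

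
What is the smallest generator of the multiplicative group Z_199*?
g = 3. For each prime q|198: 3^{99}≡198, 3^{66}≡106, 3^{18}≡125, none ≡ 1, so ord_199(3) = 198 and 3 is a primitive root.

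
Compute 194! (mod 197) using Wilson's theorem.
(196)! = (194)! × (195) × (196) ≡ -1 (mod 197). So (194)! ≡ -1 × [(196)(195)]^(-1) ≡ 98 (mod 197)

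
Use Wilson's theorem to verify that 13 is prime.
(12)! mod 13 = 12. Since this equals -1 mod 13, Wilson confirms 13 is prime.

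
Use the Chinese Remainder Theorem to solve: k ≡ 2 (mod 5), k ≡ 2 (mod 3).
M = 5 × 3 = 15. M₁ = 3, y₁ ≡ 2 (mod 5). M₂ = 5, y₂ ≡ 2 (mod 3). k = 2×3×2 + 2×5×2 ≡ 2 (mod 15)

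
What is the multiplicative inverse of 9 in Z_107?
Since 107 is prime, by Fermat 9^(-1) ≡ 9^{105} ≡ 12 mod 107. Verify: 9 × 12 = 108 ≡ 1 mod 107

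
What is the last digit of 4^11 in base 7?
Using Fermat: 4^{6} ≡ 1 (mod 7). 11 ≡ 5 (mod 6). So 4^{11} ≡ 4^{5} ≡ 2 (mod 7)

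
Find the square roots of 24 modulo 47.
The square roots of 24 mod 47 are 27 and 20. Verify: 27² = 729 ≡ 24 (mod 47)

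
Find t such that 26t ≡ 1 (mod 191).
Since 191 is prime, by Fermat 26^(-1) ≡ 26^{189} ≡ 169 (mod 191). Verify: 26 × 169 = 4394 ≡ 1 (mod 191)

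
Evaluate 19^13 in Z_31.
By repeated squaring (mod 31): 19^{1}≡19, 19^{2}≡20, 19^{4}≡28, 19^{8}≡9. Then 19^{13} = 19^{8+4+1} ≡ 9 × 28 × 19 ≡ 14 (mod 31)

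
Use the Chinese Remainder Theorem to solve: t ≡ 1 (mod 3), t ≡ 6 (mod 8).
M = 3 × 8 = 24. M₁ = 8, y₁ ≡ 2 (mod 3). M₂ = 3, y₂ ≡ 3 (mod 8). t = 1×8×2 + 6×3×3 ≡ 22 (mod 24)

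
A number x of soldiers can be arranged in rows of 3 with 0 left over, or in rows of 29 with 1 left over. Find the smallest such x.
M = 3 × 29 = 87. M₁ = 29, y₁ ≡ 2 mod 3. M₂ = 3, y₂ ≡ 10 mod 29. x = 0×29×2 + 1×3×10 ≡ 30 mod 87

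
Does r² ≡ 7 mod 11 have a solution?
By Euler's criterion: 7^{5} ≡ 10 mod 11. Since this equals -1 (≡ 10), 7 is not a QR.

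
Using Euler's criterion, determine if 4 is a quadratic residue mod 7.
By Euler's criterion: 4^{3} ≡ 1 (mod 7). Since this equals 1, 4 is a QR.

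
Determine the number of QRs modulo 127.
For prime 127, there are (p-1)/2 = (127-1)/2 = 63 quadratic residues (excluding 0).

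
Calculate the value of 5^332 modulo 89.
Using Fermat: 5^{88} ≡ 1 (mod 89). 332 ≡ 68 (mod 88). So 5^{332} ≡ 5^{68} ≡ 64 (mod 89)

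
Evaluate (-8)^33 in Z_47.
By repeated squaring (mod 47): (-8)^{1}≡39, (-8)^{2}≡17, (-8)^{4}≡7, (-8)^{8}≡2, (-8)^{16}≡4, (-8)^{32}≡16. Then (-8)^{33} = (-8)^{32+1} ≡ 16 × 39 ≡ 13 (mod 47)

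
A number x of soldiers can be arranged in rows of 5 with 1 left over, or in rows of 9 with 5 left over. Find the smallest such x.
M = 5 × 9 = 45. M₁ = 9, y₁ ≡ 4 mod 5. M₂ = 5, y₂ ≡ 2 mod 9. x = 1×9×4 + 5×5×2 ≡ 41 mod 45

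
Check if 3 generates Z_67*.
3^{22} ≡ 1 mod 67 and 22 < 66, so ord_67(3) = 22 ≠ 66 and 3 is not a primitive root.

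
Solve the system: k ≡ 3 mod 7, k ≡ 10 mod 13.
M = 7 × 13 = 91. M₁ = 13, y₁ ≡ 6 mod 7. M₂ = 7, y₂ ≡ 2 mod 13. k = 3×13×6 + 10×7×2 ≡ 10 mod 91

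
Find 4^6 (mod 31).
By repeated squaring (mod 31): 4^{1}≡4, 4^{2}≡16, 4^{4}≡8. Then 4^{6} = 4^{4+2} ≡ 8 × 16 ≡ 4 (mod 31)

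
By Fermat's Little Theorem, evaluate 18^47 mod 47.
By Fermat: 18^{46} ≡ 1 (mod 47). So 18^{47} = 18^{46} · 18^{1} ≡ 18^{1} ≡ 18 (mod 47)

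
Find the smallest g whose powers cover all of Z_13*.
g = 2. For each prime q|12: 2^{6}≡12, 2^{4}≡3, none ≡ 1, so ord_13(2) = 12 and 2 is a primitive root.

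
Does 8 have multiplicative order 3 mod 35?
Powers of 8 mod 35: 8^1≡8, 8^2≡29, 8^3≡22, 8^4≡1. 8^3≡22≢1, so ord ≠ 3. No, the actual order is 4.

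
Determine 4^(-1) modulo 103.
Since 103 is prime, by Fermat 4^(-1) ≡ 4^{101} ≡ 26 mod 103. Verify: 4 × 26 = 104 ≡ 1 mod 103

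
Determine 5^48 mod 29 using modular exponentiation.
Using Fermat: 5^{28} ≡ 1 (mod 29). 48 ≡ 20 (mod 28). So 5^{48} ≡ 5^{20} ≡ 23 (mod 29)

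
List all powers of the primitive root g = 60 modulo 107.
60^1, 60^2, ..., 60^{106} mod 107: [60, 69, 74, 53, 77, 19, 70, 27, 15, 44, 72, 40, 46, 85, 71, 87, 84, 11, 18, 10, 65, 48, 98, 102, 21, 83, 58, 56, 43, 12, 78, 79, 32, 101, 68, 14, 91, 3, 73, 100, 8, 52, 17, 57, 103, 81, 45, 25, 2, 13, 31, 41, 106, 47, 38, 33, 54, 30, 88, 37, 80, 92, 63, 35, 67, 61, 22, 36, 20, 23, 96, 89, 97, 42, 59, 9, 5, 86, 24, 49, 51, 64, 95, 29, 28, 75, 6, 39, 93, 16, 104, 34, 7, 99, 55, 90, 50, 4, 26, 62, 82, 105, 94, 76, 66, 1]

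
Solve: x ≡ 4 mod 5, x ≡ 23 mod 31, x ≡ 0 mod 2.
M = 5 × 31 × 2 = 310. M₁ = 62, y₁ ≡ 3 mod 5. M₂ = 10, y₂ ≡ 28 mod 31. M₃ = 155, y₃ ≡ 1 mod 2. x = 4×62×3 + 23×10×28 + 0×155×1 ≡ 54 mod 310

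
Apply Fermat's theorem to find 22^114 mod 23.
By Fermat: 22^{22} ≡ 1 mod 23. 114 = 5×22 + 4. So 22^{114} ≡ 22^{4} ≡ 1 mod 23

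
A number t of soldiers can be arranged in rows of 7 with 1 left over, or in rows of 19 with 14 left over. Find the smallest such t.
M = 7 × 19 = 133. M₁ = 19, y₁ ≡ 3 mod 7. M₂ = 7, y₂ ≡ 11 mod 19. t = 1×19×3 + 14×7×11 ≡ 71 mod 133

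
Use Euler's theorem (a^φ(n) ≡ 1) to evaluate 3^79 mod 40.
By Euler: 3^{16} ≡ 1 (mod 40) since gcd(3, 40) = 1. 79 = 4×16 + 15. So 3^{79} ≡ 3^{15} ≡ 27 (mod 40)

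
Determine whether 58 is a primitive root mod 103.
58^{51} ≡ 1 mod 103 and 51 < 102, so ord_103(58) = 51 ≠ 102 and 58 is not a primitive root.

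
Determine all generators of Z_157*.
There are φ(156) = 48 primitive roots mod 157: {5, 6, 15, 18, 20, 21, 24, 26, 34, 38, 43, 53, 55, 60, 61, 62, 63, 66, 69, 70, 72, 73, 74, 77, 80, 83, 84, 85, 87, 88, 91, 94, 95, 96, 97, 102, 104, 114, 119, 123, 131, 133, 136, 137, 139, 142, 151, 152}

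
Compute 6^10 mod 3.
By repeated squaring mod 3: 6^{1}≡0, 6^{2}≡0, 6^{4}≡0, 6^{8}≡0. Then 6^{10} = 6^{8+2} ≡ 0 × 0 ≡ 0 mod 3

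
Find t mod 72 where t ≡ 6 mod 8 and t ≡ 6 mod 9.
M = 8 × 9 = 72. M₁ = 9, y₁ ≡ 1 mod 8. M₂ = 8, y₂ ≡ 8 mod 9. t = 6×9×1 + 6×8×8 ≡ 6 mod 72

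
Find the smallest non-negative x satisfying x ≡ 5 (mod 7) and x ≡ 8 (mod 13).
M = 7 × 13 = 91. M₁ = 13, y₁ ≡ 6 (mod 7). M₂ = 7, y₂ ≡ 2 (mod 13). x = 5×13×6 + 8×7×2 ≡ 47 (mod 91)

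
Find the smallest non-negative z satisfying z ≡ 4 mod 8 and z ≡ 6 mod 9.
M = 8 × 9 = 72. M₁ = 9, y₁ ≡ 1 mod 8. M₂ = 8, y₂ ≡ 8 mod 9. z = 4×9×1 + 6×8×8 ≡ 60 mod 72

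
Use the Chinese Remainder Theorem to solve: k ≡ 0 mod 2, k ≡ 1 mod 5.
M = 2 × 5 = 10. M₁ = 5, y₁ ≡ 1 mod 2. M₂ = 2, y₂ ≡ 3 mod 5. k = 0×5×1 + 1×2×3 ≡ 6 mod 10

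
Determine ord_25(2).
Powers of 2 mod 25: 2^1≡2, 2^2≡4, 2^3≡8, 2^4≡16, 2^5≡7, 2^6≡14, 2^7≡3, 2^8≡6, 2^9≡12, 2^10≡24, 2^11≡23, 2^12≡21, 2^13≡17, 2^14≡9, 2^15≡18, 2^16≡11, 2^17≡22, 2^18≡19, 2^19≡13, 2^20≡1. Order = 20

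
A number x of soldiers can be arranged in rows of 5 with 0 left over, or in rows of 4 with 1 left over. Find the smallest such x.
M = 5 × 4 = 20. M₁ = 4, y₁ ≡ 4 (mod 5). M₂ = 5, y₂ ≡ 1 (mod 4). x = 0×4×4 + 1×5×1 ≡ 5 (mod 20)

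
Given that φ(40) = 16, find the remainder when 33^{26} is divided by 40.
By Euler: 33^{16} ≡ 1 mod 40 since gcd(33, 40) = 1. 26 = 1×16 + 10. So 33^{26} ≡ 33^{10} ≡ 9 mod 40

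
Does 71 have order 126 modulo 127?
71^{63} ≡ 1 (mod 127) and 63 < 126, so ord_127(71) = 63 ≠ 126 and 71 is not a primitive root.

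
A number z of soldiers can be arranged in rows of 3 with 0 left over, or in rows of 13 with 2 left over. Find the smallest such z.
M = 3 × 13 = 39. M₁ = 13, y₁ ≡ 1 mod 3. M₂ = 3, y₂ ≡ 9 mod 13. z = 0×13×1 + 2×3×9 ≡ 15 mod 39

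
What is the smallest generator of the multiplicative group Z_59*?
g = 2. Powers: [2, 4, 8, 16, 32, 5, 10, 20, ...] generates all 58 non-zero residues.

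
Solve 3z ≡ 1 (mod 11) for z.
Since 11 is prime, by Fermat 3^(-1) ≡ 3^{9} ≡ 4 (mod 11). Verify: 3 × 4 = 12 ≡ 1 (mod 11)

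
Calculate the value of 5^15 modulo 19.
By repeated squaring mod 19: 5^{1}≡5, 5^{2}≡6, 5^{4}≡17, 5^{8}≡4. Then 5^{15} = 5^{8+4+2+1} ≡ 4 × 17 × 6 × 5 ≡ 7 mod 19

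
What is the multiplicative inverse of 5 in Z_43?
Since 43 is prime, by Fermat 5^(-1) ≡ 5^{41} ≡ 26 mod 43. Verify: 5 × 26 = 130 ≡ 1 mod 43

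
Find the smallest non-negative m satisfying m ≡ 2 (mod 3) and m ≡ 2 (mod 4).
M = 3 × 4 = 12. M₁ = 4, y₁ ≡ 1 (mod 3). M₂ = 3, y₂ ≡ 3 (mod 4). m = 2×4×1 + 2×3×3 ≡ 2 (mod 12)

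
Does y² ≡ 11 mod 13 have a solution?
By Euler's criterion: 11^{6} ≡ 12 mod 13. Since this equals -1 (≡ 12), 11 is not a QR.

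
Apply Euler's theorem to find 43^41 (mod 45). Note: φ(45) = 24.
By Euler: 43^{24} ≡ 1 (mod 45) since gcd(43, 45) = 1. 41 = 1×24 + 17. So 43^{41} ≡ 43^{17} ≡ 13 (mod 45)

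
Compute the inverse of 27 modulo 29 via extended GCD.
Extended GCD: 27(14) + 29(-13) = 1. So 27^(-1) ≡ 14 mod 29. Verify: 27 × 14 = 378 ≡ 1 mod 29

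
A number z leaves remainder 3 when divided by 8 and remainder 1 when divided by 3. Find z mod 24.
M = 8 × 3 = 24. M₁ = 3, y₁ ≡ 3 mod 8. M₂ = 8, y₂ ≡ 2 mod 3. z = 3×3×3 + 1×8×2 ≡ 19 mod 24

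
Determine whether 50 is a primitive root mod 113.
50^{56} ≡ 1 mod 113 and 56 < 112, so ord_113(50) = 56 ≠ 112 and 50 is not a primitive root.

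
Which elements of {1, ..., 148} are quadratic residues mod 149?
Quadratic residues modulo 149: {1, 4, 5, 6, 7, 9, 16, 17, 19, 20, 22, 24, 25, 26, 28, 29, 30, 31, 33, 35, 36, 37, 39, 42, 45, 46, 47, 49, 53, 54, 61, 63, 64, 67, 68, 69, 73, 76, 80, 81, 82, 85, 86, 88, 95, 96, 100, 102, 103, 104, 107, 110, 112, 113, 114, 116, 118, 119, 120, 121, 123, 124, 125, 127, 129, 130, 132, 133, 140, 142, 143, 144, 145, 148}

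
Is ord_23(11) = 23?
Powers of 11 mod 23: 11^1≡11, 11^2≡6, 11^3≡20, 11^4≡13, 11^5≡5, 11^6≡9, 11^7≡7, 11^8≡8, 11^9≡19, 11^10≡2, 11^11≡22, 11^12≡12, 11^13≡17, 11^14≡3, 11^15≡10, 11^16≡18, 11^17≡14, 11^18≡16, 11^19≡15, 11^20≡4, 11^21≡21, 11^22≡1. Already 11^22≡1, so the order is 22 < 23. No, the actual order is 22.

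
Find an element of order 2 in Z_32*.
17 has order 2 mod 32 since 17^{2} ≡ 1 mod 32 and no smaller power works.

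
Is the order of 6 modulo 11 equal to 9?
Powers of 6 mod 11: 6^1≡6, 6^2≡3, 6^3≡7, 6^4≡9, 6^5≡10, 6^6≡5, 6^7≡8, 6^8≡4, 6^9≡2, 6^10≡1. 6^9≡2≢1, so ord ≠ 9. No, the actual order is 10.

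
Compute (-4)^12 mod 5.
Using Fermat: (-4)^{4} ≡ 1 mod 5. 12 ≡ 0 mod 4. So (-4)^{12} ≡ (-4)^{0} ≡ 1 mod 5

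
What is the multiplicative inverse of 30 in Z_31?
Since 31 is prime, by Fermat 30^(-1) ≡ 30^{29} ≡ 30 (mod 31). Verify: 30 × 30 = 900 ≡ 1 (mod 31)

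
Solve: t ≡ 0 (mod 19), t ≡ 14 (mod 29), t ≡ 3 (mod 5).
M = 19 × 29 × 5 = 2755. M₁ = 145, y₁ ≡ 8 (mod 19). M₂ = 95, y₂ ≡ 11 (mod 29). M₃ = 551, y₃ ≡ 1 (mod 5). t = 0×145×8 + 14×95×11 + 3×551×1 ≡ 2508 (mod 2755)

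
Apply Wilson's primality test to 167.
(166)! mod 167 = 166. Since 166 ≡ -1 (mod 167), 167 is prime.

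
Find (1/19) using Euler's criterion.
(1/19) = 1^{9} mod 19 = 1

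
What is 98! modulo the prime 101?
(100)! = (98)! × (99) × (100) ≡ -1 (mod 101). So (98)! ≡ -1 × [(100)(99)]^(-1) ≡ 50 (mod 101)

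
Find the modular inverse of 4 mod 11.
Since 11 is prime, by Fermat 4^(-1) ≡ 4^{9} ≡ 3 mod 11. Verify: 4 × 3 = 12 ≡ 1 mod 11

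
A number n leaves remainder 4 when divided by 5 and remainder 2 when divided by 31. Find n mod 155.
M = 5 × 31 = 155. M₁ = 31, y₁ ≡ 1 mod 5. M₂ = 5, y₂ ≡ 25 mod 31. n = 4×31×1 + 2×5×25 ≡ 64 mod 155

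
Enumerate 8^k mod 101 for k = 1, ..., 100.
8^1, 8^2, ..., 8^{100} mod 101: [8, 64, 7, 56, 44, 49, 89, 5, 40, 17, 35, 78, 18, 43, 41, 25, 99, 85, 74, 87, 90, 13, 3, 24, 91, 21, 67, 31, 46, 65, 15, 19, 51, 4, 32, 54, 28, 22, 75, 95, 53, 20, 59, 68, 39, 9, 72, 71, 63, 100, 93, 37, 94, 45, 57, 52, 12, 96, 61, 84, 66, 23, 83, 58, 60, 76, 2, 16, 27, 14, 11, 88, 98, 77, 10, 80, 34, 70, 55, 36, 86, 82, 50, 97, 69, 47, 73, 79, 26, 6, 48, 81, 42, 33, 62, 92, 29, 30, 38, 1]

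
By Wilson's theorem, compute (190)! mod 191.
By Wilson's theorem, (190)! ≡ -1 ≡ 190 mod 191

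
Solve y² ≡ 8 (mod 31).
The square roots of 8 mod 31 are 16 and 15. Verify: 16² = 256 ≡ 8 (mod 31)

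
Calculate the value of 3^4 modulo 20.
3^{4} = 81 ≡ 1 mod 20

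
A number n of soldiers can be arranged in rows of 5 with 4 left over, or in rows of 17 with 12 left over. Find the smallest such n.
M = 5 × 17 = 85. M₁ = 17, y₁ ≡ 3 mod 5. M₂ = 5, y₂ ≡ 7 mod 17. n = 4×17×3 + 12×5×7 ≡ 29 mod 85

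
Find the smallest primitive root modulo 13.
g = 2. Powers: [2, 4, 8, 3, 6, 12, 11, 9, 5, 10, ...] generates all 12 non-zero residues.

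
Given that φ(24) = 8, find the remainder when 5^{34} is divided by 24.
By Euler: 5^{8} ≡ 1 (mod 24) since gcd(5, 24) = 1. 34 = 4×8 + 2. So 5^{34} ≡ 5^{2} ≡ 1 (mod 24)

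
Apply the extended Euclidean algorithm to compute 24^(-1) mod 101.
Extended GCD: 24(-21) + 101(5) = 1. So 24^(-1) ≡ -21 ≡ 80 (mod 101). Verify: 24 × 80 = 1920 ≡ 1 (mod 101)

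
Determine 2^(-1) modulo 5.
Since 5 is prime, by Fermat 2^(-1) ≡ 2^{3} ≡ 3 mod 5. Verify: 2 × 3 = 6 ≡ 1 mod 5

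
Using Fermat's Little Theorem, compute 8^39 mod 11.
By Fermat: 8^{10} ≡ 1 (mod 11). 39 = 3×10 + 9. So 8^{39} ≡ 8^{9} ≡ 7 (mod 11)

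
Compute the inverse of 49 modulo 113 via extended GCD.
Extended GCD: 49(30) + 113(-13) = 1. So 49^(-1) ≡ 30 mod 113. Verify: 49 × 30 = 1470 ≡ 1 mod 113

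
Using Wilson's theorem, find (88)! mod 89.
By Wilson's theorem, (88)! ≡ -1 ≡ 88 mod 89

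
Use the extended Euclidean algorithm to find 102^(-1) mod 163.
Extended GCD: 102(8) + 163(-5) = 1. So 102^(-1) ≡ 8 (mod 163). Verify: 102 × 8 = 816 ≡ 1 (mod 163)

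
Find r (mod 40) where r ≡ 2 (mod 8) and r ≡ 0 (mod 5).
M = 8 × 5 = 40. M₁ = 5, y₁ ≡ 5 (mod 8). M₂ = 8, y₂ ≡ 2 (mod 5). r = 2×5×5 + 0×8×2 ≡ 10 (mod 40)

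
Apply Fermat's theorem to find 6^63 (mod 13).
By Fermat: 6^{12} ≡ 1 (mod 13). 63 = 5×12 + 3. So 6^{63} ≡ 6^{3} ≡ 8 (mod 13)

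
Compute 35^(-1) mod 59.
Since 59 is prime, by Fermat 35^(-1) ≡ 35^{57} ≡ 27 mod 59. Verify: 35 × 27 = 945 ≡ 1 mod 59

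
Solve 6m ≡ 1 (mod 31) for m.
Since 31 is prime, by Fermat 6^(-1) ≡ 6^{29} ≡ 26 (mod 31). Verify: 6 × 26 = 156 ≡ 1 (mod 31)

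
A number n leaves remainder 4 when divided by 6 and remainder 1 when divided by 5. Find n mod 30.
M = 6 × 5 = 30. M₁ = 5, y₁ ≡ 5 mod 6. M₂ = 6, y₂ ≡ 1 mod 5. n = 4×5×5 + 1×6×1 ≡ 16 mod 30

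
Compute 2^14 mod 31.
By repeated squaring (mod 31): 2^{1}≡2, 2^{2}≡4, 2^{4}≡16, 2^{8}≡8. Then 2^{14} = 2^{8+4+2} ≡ 8 × 16 × 4 ≡ 16 (mod 31)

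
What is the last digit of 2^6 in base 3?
Using Fermat: 2^{2} ≡ 1 mod 3. 6 ≡ 0 mod 2. So 2^{6} ≡ 2^{0} ≡ 1 mod 3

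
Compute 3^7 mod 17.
By repeated squaring mod 17: 3^{1}≡3, 3^{2}≡9, 3^{4}≡13. Then 3^{7} = 3^{4+2+1} ≡ 13 × 9 × 3 ≡ 11 mod 17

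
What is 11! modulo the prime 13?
(12)! = (11)! × (12) ≡ -1 mod 13. So (11)! ≡ -1 × (12)^(-1) ≡ (-1)×(-1) = 1 mod 13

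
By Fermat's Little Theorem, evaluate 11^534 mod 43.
By Fermat: 11^{42} ≡ 1 mod 43. 534 ≡ 30 mod 42. So 11^{534} ≡ 11^{30} ≡ 35 mod 43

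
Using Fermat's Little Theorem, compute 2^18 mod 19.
By Fermat's Little Theorem, 2^{18} ≡ 1 (mod 19) since 19 is prime and gcd(2, 19) = 1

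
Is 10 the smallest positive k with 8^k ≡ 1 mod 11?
Powers of 8 mod 11: 8^1≡8, 8^2≡9, 8^3≡6, 8^4≡4, 8^5≡10, 8^6≡3, 8^7≡2, 8^8≡5, 8^9≡7, 8^10≡1. First k with 8^k≡1 is k=10. Yes, ord_11(8) = 10.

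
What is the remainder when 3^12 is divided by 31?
By repeated squaring mod 31: 3^{1}≡3, 3^{2}≡9, 3^{4}≡19, 3^{8}≡20. Then 3^{12} = 3^{8+4} ≡ 20 × 19 ≡ 8 mod 31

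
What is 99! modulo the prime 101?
(100)! = (99)! × (100) ≡ -1 mod 101. So (99)! ≡ -1 × (100)^(-1) ≡ (-1)×(-1) = 1 mod 101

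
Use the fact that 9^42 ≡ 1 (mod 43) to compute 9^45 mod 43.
By Fermat: 9^{42} ≡ 1 (mod 43). So 9^{45} = 9^{42} · 9^{3} ≡ 9^{3} ≡ 41 (mod 43)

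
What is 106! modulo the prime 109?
(108)! = (106)! × (107) × (108) ≡ -1 mod 109. So (106)! ≡ -1 × [(108)(107)]^(-1) ≡ 54 mod 109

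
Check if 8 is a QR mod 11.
By Euler's criterion: 8^{5} ≡ 10 (mod 11). Since this equals -1 (≡ 10), 8 is not a QR.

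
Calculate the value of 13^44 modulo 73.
By repeated squaring mod 73: 13^{1}≡13, 13^{2}≡23, 13^{4}≡18, 13^{8}≡32, 13^{16}≡2, 13^{32}≡4. Then 13^{44} = 13^{32+8+4} ≡ 4 × 32 × 18 ≡ 41 mod 73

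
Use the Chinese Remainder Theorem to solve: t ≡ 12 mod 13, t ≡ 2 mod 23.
M = 13 × 23 = 299. M₁ = 23, y₁ ≡ 4 mod 13. M₂ = 13, y₂ ≡ 16 mod 23. t = 12×23×4 + 2×13×16 ≡ 25 mod 299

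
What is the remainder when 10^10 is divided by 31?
By repeated squaring (mod 31): 10^{1}≡10, 10^{2}≡7, 10^{4}≡18, 10^{8}≡14. Then 10^{10} = 10^{8+2} ≡ 14 × 7 ≡ 5 (mod 31)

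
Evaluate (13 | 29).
(13/29) = 13^{14} mod 29 = 1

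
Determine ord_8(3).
Powers of 3 mod 8: 3^1≡3, 3^2≡1. So the order of 3 is 2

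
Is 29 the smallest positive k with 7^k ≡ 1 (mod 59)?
Powers of 7 mod 59: 7^1≡7, 7^2≡49, 7^3≡48, 7^4≡41, 7^5≡51, 7^6≡3, 7^7≡21, 7^8≡29, 7^9≡26, 7^10≡5, 7^11≡35, 7^12≡9, 7^13≡4, 7^14≡28, 7^15≡19, 7^16≡15, 7^17≡46, 7^18≡27, 7^19≡12, 7^20≡25, 7^21≡57, 7^22≡45, 7^23≡20, 7^24≡22, 7^25≡36, 7^26≡16, 7^27≡53, 7^28≡17, 7^29≡1. First k with 7^k≡1 is k=29. Yes, ord_59(7) = 29.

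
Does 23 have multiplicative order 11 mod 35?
Powers of 23 mod 35: 23^1≡23, 23^2≡4, 23^3≡22, 23^4≡16, 23^5≡18, 23^6≡29, 23^7≡2, 23^8≡11, 23^9≡8, 23^10≡9, 23^11≡32, 23^12≡1. 23^11≡32≢1, so ord ≠ 11. No, the actual order is 12.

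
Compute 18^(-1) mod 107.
Since 107 is prime, by Fermat 18^(-1) ≡ 18^{105} ≡ 6 mod 107. Verify: 18 × 6 = 108 ≡ 1 mod 107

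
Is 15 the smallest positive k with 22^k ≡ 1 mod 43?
Powers of 22 mod 43: 22^1≡22, 22^2≡11, 22^3≡27, 22^4≡35, 22^5≡39, 22^6≡41, 22^7≡42, 22^8≡21, 22^9≡32, 22^10≡16, 22^11≡8, 22^12≡4, 22^13≡2, 22^14≡1. Already 22^14≡1, so the order is 14 < 15. No, the actual order is 14.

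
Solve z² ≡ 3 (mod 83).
The square roots of 3 mod 83 are 70 and 13. Verify: 70² = 4900 ≡ 3 (mod 83)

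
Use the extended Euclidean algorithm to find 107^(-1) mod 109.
Extended GCD: 107(54) + 109(-53) = 1. So 107^(-1) ≡ 54 (mod 109). Verify: 107 × 54 = 5778 ≡ 1 (mod 109)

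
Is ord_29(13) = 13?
Powers of 13 mod 29: 13^1≡13, 13^2≡24, 13^3≡22, 13^4≡25, 13^5≡6, 13^6≡20, 13^7≡28, 13^8≡16, 13^9≡5, 13^10≡7, 13^11≡4, 13^12≡23, 13^13≡9, 13^14≡1. 13^13≡9≢1, so ord ≠ 13. No, the actual order is 14.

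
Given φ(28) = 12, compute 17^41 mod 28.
By Euler: 17^{12} ≡ 1 mod 28 since gcd(17, 28) = 1. 41 = 3×12 + 5. So 17^{41} ≡ 17^{5} ≡ 5 mod 28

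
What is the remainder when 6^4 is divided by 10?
6^{4} = 1296 ≡ 6 mod 10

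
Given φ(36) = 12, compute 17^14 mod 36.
By Euler: 17^{12} ≡ 1 mod 36 since gcd(17, 36) = 1. 14 = 1×12 + 2. So 17^{14} ≡ 17^{2} ≡ 1 mod 36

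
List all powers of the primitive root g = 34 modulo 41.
34^1, 34^2, ..., 34^{40} mod 41: [34, 8, 26, 23, 3, 20, 24, 37, 28, 9, 19, 31, 29, 2, 27, 16, 11, 5, 6, 40, 7, 33, 15, 18, 38, 21, 17, 4, 13, 32, 22, 10, 12, 39, 14, 25, 30, 36, 35, 1]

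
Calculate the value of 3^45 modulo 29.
Using Fermat: 3^{28} ≡ 1 (mod 29). 45 ≡ 17 (mod 28). So 3^{45} ≡ 3^{17} ≡ 2 (mod 29)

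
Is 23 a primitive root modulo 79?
23^{3} ≡ 1 (mod 79) and 3 < 78, so ord_79(23) = 3 ≠ 78 and 23 is not a primitive root.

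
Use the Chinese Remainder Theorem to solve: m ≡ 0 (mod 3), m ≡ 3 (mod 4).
M = 3 × 4 = 12. M₁ = 4, y₁ ≡ 1 (mod 3). M₂ = 3, y₂ ≡ 3 (mod 4). m = 0×4×1 + 3×3×3 ≡ 3 (mod 12)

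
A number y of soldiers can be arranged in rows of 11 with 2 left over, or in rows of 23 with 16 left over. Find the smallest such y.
M = 11 × 23 = 253. M₁ = 23, y₁ ≡ 1 mod 11. M₂ = 11, y₂ ≡ 21 mod 23. y = 2×23×1 + 16×11×21 ≡ 200 mod 253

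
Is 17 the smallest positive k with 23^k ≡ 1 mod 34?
Powers of 23 mod 34: 23^1≡23, 23^2≡19, 23^3≡29, 23^4≡21, 23^5≡7, 23^6≡25, 23^7≡31, 23^8≡33, 23^9≡11, 23^10≡15, 23^11≡5, 23^12≡13, 23^13≡27, 23^14≡9, 23^15≡3, 23^16≡1. Already 23^16≡1, so the order is 16 < 17. No, the actual order is 16.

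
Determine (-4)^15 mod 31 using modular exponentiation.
By repeated squaring mod 31: (-4)^{1}≡27, (-4)^{2}≡16, (-4)^{4}≡8, (-4)^{8}≡2. Then (-4)^{15} = (-4)^{8+4+2+1} ≡ 2 × 8 × 16 × 27 ≡ 30 mod 31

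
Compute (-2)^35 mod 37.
By repeated squaring (mod 37): (-2)^{1}≡35, (-2)^{2}≡4, (-2)^{4}≡16, (-2)^{8}≡34, (-2)^{16}≡9, (-2)^{32}≡7. Then (-2)^{35} = (-2)^{32+2+1} ≡ 7 × 4 × 35 ≡ 18 (mod 37)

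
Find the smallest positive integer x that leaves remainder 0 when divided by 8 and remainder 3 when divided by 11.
M = 8 × 11 = 88. M₁ = 11, y₁ ≡ 3 mod 8. M₂ = 8, y₂ ≡ 7 mod 11. x = 0×11×3 + 3×8×7 ≡ 80 mod 88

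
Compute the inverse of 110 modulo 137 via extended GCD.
Extended GCD: 110(-66) + 137(53) = 1. So 110^(-1) ≡ -66 ≡ 71 mod 137. Verify: 110 × 71 = 7810 ≡ 1 mod 137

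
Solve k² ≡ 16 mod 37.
The square roots of 16 mod 37 are 33 and 4. Verify: 33² = 1089 ≡ 16 mod 37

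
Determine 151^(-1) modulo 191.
Since 191 is prime, by Fermat 151^(-1) ≡ 151^{189} ≡ 148 mod 191. Verify: 151 × 148 = 22348 ≡ 1 mod 191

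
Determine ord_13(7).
Powers of 7 mod 13: 7^1≡7, 7^2≡10, 7^3≡5, 7^4≡9, 7^5≡11, 7^6≡12, 7^7≡6, 7^8≡3, 7^9≡8, 7^10≡4, 7^11≡2, 7^12≡1. ord_13(7) = 12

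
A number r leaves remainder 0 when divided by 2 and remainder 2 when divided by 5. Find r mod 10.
M = 2 × 5 = 10. M₁ = 5, y₁ ≡ 1 mod 2. M₂ = 2, y₂ ≡ 3 mod 5. r = 0×5×1 + 2×2×3 ≡ 2 mod 10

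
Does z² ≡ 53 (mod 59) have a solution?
By Euler's criterion: 53^{29} ≡ 1 (mod 59). Since this equals 1, 53 is a QR.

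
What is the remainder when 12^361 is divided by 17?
Using Fermat: 12^{16} ≡ 1 (mod 17). 361 ≡ 9 (mod 16). So 12^{361} ≡ 12^{9} ≡ 5 (mod 17)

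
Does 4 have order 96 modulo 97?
4^{24} ≡ 1 (mod 97) and 24 < 96, so ord_97(4) = 24 ≠ 96 and 4 is not a primitive root.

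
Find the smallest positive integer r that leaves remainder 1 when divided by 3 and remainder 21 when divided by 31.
M = 3 × 31 = 93. M₁ = 31, y₁ ≡ 1 mod 3. M₂ = 3, y₂ ≡ 21 mod 31. r = 1×31×1 + 21×3×21 ≡ 52 mod 93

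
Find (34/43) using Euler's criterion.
(34/43) = 34^{21} mod 43 = -1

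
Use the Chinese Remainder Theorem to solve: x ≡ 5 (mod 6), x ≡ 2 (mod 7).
M = 6 × 7 = 42. M₁ = 7, y₁ ≡ 1 (mod 6). M₂ = 6, y₂ ≡ 6 (mod 7). x = 5×7×1 + 2×6×6 ≡ 23 (mod 42)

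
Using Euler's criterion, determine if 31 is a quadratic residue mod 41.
By Euler's criterion: 31^{20} ≡ 1 (mod 41). Since this equals 1, 31 is a QR.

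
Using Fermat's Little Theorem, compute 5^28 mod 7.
By Fermat: 5^{6} ≡ 1 (mod 7). 28 = 4×6 + 4. So 5^{28} ≡ 5^{4} ≡ 2 (mod 7)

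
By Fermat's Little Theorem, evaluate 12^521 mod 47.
By Fermat: 12^{46} ≡ 1 mod 47. 521 ≡ 15 mod 46. So 12^{521} ≡ 12^{15} ≡ 18 mod 47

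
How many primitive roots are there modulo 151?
Number of primitive roots mod 151 = φ(p-1) = φ(150) = 40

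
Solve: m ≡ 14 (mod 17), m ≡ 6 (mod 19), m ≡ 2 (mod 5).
M = 17 × 19 × 5 = 1615. M₁ = 95, y₁ ≡ 12 (mod 17). M₂ = 85, y₂ ≡ 17 (mod 19). M₃ = 323, y₃ ≡ 2 (mod 5). m = 14×95×12 + 6×85×17 + 2×323×2 ≡ 82 (mod 1615)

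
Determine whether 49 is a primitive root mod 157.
49^{26} ≡ 1 (mod 157) and 26 < 156, so ord_157(49) = 26 ≠ 156 and 49 is not a primitive root.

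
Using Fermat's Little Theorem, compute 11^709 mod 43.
By Fermat: 11^{42} ≡ 1 mod 43. 709 ≡ 37 mod 42. So 11^{709} ≡ 11^{37} ≡ 35 mod 43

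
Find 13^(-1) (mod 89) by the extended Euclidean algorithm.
Extended GCD: 13(-41) + 89(6) = 1. So 13^(-1) ≡ -41 ≡ 48 (mod 89). Verify: 13 × 48 = 624 ≡ 1 (mod 89)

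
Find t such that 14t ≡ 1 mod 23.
Since 23 is prime, by Fermat 14^(-1) ≡ 14^{21} ≡ 5 mod 23. Verify: 14 × 5 = 70 ≡ 1 mod 23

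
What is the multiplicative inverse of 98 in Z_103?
Since 103 is prime, by Fermat 98^(-1) ≡ 98^{101} ≡ 41 mod 103. Verify: 98 × 41 = 4018 ≡ 1 mod 103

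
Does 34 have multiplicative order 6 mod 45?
Powers of 34 mod 45: 34^1≡34, 34^2≡31, 34^3≡19, 34^4≡16, 34^5≡4, 34^6≡1. First k with 34^k≡1 is k=6. Yes, ord_45(34) = 6.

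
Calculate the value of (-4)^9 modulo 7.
Using Fermat: (-4)^{6} ≡ 1 mod 7. 9 ≡ 3 mod 6. So (-4)^{9} ≡ (-4)^{3} ≡ 6 mod 7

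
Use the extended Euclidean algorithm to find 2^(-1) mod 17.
Extended GCD: 2(-8) + 17(1) = 1. So 2^(-1) ≡ -8 ≡ 9 mod 17. Verify: 2 × 9 = 18 ≡ 1 mod 17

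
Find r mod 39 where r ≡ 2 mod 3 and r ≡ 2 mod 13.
M = 3 × 13 = 39. M₁ = 13, y₁ ≡ 1 mod 3. M₂ = 3, y₂ ≡ 9 mod 13. r = 2×13×1 + 2×3×9 ≡ 2 mod 39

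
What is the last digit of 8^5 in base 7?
By repeated squaring (mod 7): 8^{1}≡1, 8^{2}≡1, 8^{4}≡1. Then 8^{5} = 8^{4+1} ≡ 1 × 1 ≡ 1 (mod 7)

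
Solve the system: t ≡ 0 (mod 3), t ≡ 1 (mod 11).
M = 3 × 11 = 33. M₁ = 11, y₁ ≡ 2 (mod 3). M₂ = 3, y₂ ≡ 4 (mod 11). t = 0×11×2 + 1×3×4 ≡ 12 (mod 33)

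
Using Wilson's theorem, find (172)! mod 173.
By Wilson's theorem, (172)! ≡ -1 ≡ 172 (mod 173)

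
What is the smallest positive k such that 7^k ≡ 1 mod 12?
Powers of 7 mod 12: 7^1≡7, 7^2≡1. ord_12(7) = 2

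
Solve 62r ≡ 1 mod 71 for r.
Since 71 is prime, by Fermat 62^(-1) ≡ 62^{69} ≡ 63 mod 71. Verify: 62 × 63 = 3906 ≡ 1 mod 71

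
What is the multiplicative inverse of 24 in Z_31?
Since 31 is prime, by Fermat 24^(-1) ≡ 24^{29} ≡ 22 mod 31. Verify: 24 × 22 = 528 ≡ 1 mod 31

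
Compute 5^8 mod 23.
By repeated squaring (mod 23): 5^{1}≡5, 5^{2}≡2, 5^{4}≡4, 5^{8}≡16. So 5^{8} ≡ 16 (mod 23)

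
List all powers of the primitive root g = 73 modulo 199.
73^1, 73^2, ..., 73^{198} mod 199: [73, 155, 171, 145, 38, 187, 119, 130, 137, 51, 141, 144, 164, 32, 147, 184, 99, 63, 22, 14, 27, 180, 6, 40, 134, 31, 74, 29, 127, 117, 183, 26, 107, 50, 68, 188, 192, 86, 109, 196, 179, 132, 84, 162, 85, 36, 41, 8, 186, 46, 174, 165, 105, 103, 156, 45, 101, 10, 133, 157, 118, 57, 181, 79, 195, 106, 176, 112, 17, 47, 48, 121, 77, 49, 194, 33, 21, 140, 71, 9, 60, 2, 146, 111, 143, 91, 76, 175, 39, 61, 75, 102, 83, 89, 129, 64, 95, 169, 198, 126, 44, 28, 54, 161, 12, 80, 69, 62, 148, 58, 55, 35, 167, 52, 15, 100, 136, 177, 185, 172, 19, 193, 159, 65, 168, 125, 170, 72, 82, 16, 173, 92, 149, 131, 11, 7, 113, 90, 3, 20, 67, 115, 37, 114, 163, 158, 191, 13, 153, 25, 34, 94, 96, 43, 154, 98, 189, 66, 42, 81, 142, 18, 120, 4, 93, 23, 87, 182, 152, 151, 78, 122, 150, 5, 166, 178, 59, 128, 190, 139, 197, 53, 88, 56, 108, 123, 24, 160, 138, 124, 97, 116, 110, 70, 135, 104, 30, 1]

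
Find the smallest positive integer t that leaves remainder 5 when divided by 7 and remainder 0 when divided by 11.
M = 7 × 11 = 77. M₁ = 11, y₁ ≡ 2 mod 7. M₂ = 7, y₂ ≡ 8 mod 11. t = 5×11×2 + 0×7×8 ≡ 33 mod 77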